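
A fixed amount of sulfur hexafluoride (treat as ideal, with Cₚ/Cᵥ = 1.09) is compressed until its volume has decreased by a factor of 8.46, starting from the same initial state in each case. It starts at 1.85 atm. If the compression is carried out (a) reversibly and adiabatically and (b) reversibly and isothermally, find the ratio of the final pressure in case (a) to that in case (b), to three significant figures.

P_adiabatic / P_isothermal ≈ 1.21

Isothermal: P_b = P₁(V₁/V₂) = 1.85×8.46.
Adiabatic: P_a = P₁(V₁/V₂)^γ = 1.85×8.46^(1.09).
P_a/P_b = (V₁/V₂)^(γ−1) = 8.46^(0.09) = 1.212.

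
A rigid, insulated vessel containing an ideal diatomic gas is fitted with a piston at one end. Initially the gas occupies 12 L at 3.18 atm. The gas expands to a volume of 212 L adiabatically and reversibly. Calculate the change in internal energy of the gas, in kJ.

ΔU ≈ -6.60 kJ

γ = 7/5 for a diatomic ideal gas.
P₂ = P₁(V₁/V₂)^γ = 3.18×(12/212)^(7/5) = 0.05707 atm.
For a reversible adiabat, W_by_gas = (P₁V₁ − P₂V₂)/(γ−1).
W_by = (322200×0.012 − 5783×0.212) / (2/5) = 6602 J.
Q = 0 ⇒ ΔU = −W_by = -6602 J.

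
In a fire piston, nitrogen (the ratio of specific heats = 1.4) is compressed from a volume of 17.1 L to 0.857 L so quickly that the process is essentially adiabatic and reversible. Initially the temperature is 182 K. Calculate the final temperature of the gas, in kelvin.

Adiabatic: T₁V₁^(γ−1) = T₂V₂^(γ−1) ⇒ T₂ = T₁ (V₁/V₂)^(γ−1).
T₂ = 182 × (17.1/0.857)^(0.4) = 602.7 K.

T₂ ≈ 603 K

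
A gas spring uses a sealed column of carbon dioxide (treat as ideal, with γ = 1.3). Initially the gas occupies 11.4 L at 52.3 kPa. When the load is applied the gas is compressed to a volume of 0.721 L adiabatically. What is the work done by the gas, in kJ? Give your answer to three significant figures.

P₂ = P₁(V₁/V₂)^γ = 52.3×(11.4/0.721)^(1.3) = 1893 kPa.
For a reversible adiabat, W_by_gas = (P₁V₁ − P₂V₂)/(γ−1).
W_by = (52300×0.0114 − 1.893×10^6×0.000721) / (0.3) = -2562 J.

W ≈ -2.56 kJ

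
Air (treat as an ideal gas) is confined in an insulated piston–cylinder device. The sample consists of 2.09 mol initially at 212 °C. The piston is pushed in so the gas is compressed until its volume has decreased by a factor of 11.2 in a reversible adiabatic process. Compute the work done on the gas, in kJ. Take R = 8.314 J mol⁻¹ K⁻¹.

Adiabatic: T₁V₁^(γ−1) = T₂V₂^(γ−1) ⇒ T₂ = T₁ (V₁/V₂)^(γ−1).
γ = 7/5 for a diatomic ideal gas, so γ−1 = 2/5.
T₁ = 212 °C = 485.1 K.
T₂ = 485.1 × 11.2^(2/5) = 1275 K.
Q = 0, so ΔU = W_on_gas = nCᵥΔT with Cᵥ = R/(γ−1) = 20.79 J/(mol·K).
ΔU = 2.09 × 20.79 × (1275 − 485.1) = 34320 J.

W ≈ 34.3 kJ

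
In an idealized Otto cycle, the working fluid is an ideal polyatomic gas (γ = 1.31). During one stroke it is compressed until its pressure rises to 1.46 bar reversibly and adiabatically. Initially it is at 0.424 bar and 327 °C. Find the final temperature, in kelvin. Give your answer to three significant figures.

Adiabatic: T₂/T₁ = (P₂/P₁)^((γ−1)/γ).
T₁ = 327 °C = 600.1 K.
T₂ = 600.1 × (1.46/0.424)^(0.237) = 804.1 K.

T₂ ≈ 804 K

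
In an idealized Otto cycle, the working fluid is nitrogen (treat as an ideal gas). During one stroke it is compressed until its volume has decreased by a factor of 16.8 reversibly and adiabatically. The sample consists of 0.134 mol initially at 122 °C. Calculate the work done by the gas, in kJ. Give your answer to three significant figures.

For a reversible adiabat TV^(γ−1) is constant, so T₂ = T₁ (V₁/V₂)^(γ−1).
γ = 7/5 for a diatomic ideal gas, so γ−1 = 2/5.
T₁ = 122 °C = 395.1 K.
T₂ = 395.1 × 16.8^(2/5) = 1221 K.
Q = 0, so ΔU = W_on_gas = nCᵥΔT with Cᵥ = R/(γ−1) = 20.79 J/(mol·K).
ΔU = 0.134 × 20.79 × (1221 − 395.1) = 2301 J.
Work done by the gas = −ΔU = -2301 J.

W ≈ -2.30 kJ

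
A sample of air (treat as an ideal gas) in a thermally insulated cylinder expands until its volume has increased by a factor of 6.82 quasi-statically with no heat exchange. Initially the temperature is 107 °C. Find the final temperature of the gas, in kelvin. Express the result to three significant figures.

T₂ ≈ 176 K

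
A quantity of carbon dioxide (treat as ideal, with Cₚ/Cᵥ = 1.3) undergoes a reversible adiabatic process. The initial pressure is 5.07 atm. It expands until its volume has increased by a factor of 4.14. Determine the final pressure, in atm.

P₂ ≈ 0.800 atm

Adiabatic: P₁V₁^γ = P₂V₂^γ ⇒ P₂ = P₁ (V₁/V₂)^γ.
P₂ = 5.07 × (1/4.14)^(1.3) = 0.7997 atm.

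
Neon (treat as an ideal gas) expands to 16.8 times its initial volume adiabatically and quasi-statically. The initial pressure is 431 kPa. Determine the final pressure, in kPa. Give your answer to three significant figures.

Adiabatic: P₁V₁^γ = P₂V₂^γ ⇒ P₂ = P₁ (V₁/V₂)^γ.
For a monatomic ideal gas γ = 5/3.
P₂ = 431 × (1/16.8)^(5/3) = 3.911 kPa.

P₂ ≈ 3.91 kPa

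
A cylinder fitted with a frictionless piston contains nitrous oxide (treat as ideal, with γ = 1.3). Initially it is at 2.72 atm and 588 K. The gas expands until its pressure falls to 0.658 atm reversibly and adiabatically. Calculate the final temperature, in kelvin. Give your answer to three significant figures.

T₂ ≈ 424 K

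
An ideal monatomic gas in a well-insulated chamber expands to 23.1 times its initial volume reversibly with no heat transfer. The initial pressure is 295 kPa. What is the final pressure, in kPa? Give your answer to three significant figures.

Adiabatic: P₁V₁^γ = P₂V₂^γ ⇒ P₂ = P₁ (V₁/V₂)^γ.
For a monatomic ideal gas γ = 5/3.
P₂ = 295 × (1/23.1)^(5/3) = 1.574 kPa.

P₂ ≈ 1.57 kPa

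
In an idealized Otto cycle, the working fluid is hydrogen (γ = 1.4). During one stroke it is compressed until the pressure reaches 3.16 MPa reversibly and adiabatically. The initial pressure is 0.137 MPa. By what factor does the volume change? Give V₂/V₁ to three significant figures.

V₂/V₁ ≈ 0.106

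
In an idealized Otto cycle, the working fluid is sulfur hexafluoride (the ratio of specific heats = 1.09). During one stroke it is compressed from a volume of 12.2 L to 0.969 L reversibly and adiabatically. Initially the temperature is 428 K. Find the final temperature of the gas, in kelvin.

T₂ ≈ 538 K

For a reversible adiabat TV^(γ−1) is constant, so T₂ = T₁ (V₁/V₂)^(γ−1).
T₂ = 428 × (12.2/0.969)^(0.09) = 537.6 K.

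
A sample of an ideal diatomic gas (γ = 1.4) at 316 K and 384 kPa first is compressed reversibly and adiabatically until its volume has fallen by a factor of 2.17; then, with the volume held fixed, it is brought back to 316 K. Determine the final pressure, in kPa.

P₃ ≈ 833 kPa

Adiabatic step (PV^γ = const): P₂ = 384×2.17^(1.4) = 1136 kPa; T₂ = 316×2.17^(0.4) = 430.8 K.
Isochoric: P₃ = P₂(T₃/T₂) = 1136 × (316/430.8) = 833.3 kPa.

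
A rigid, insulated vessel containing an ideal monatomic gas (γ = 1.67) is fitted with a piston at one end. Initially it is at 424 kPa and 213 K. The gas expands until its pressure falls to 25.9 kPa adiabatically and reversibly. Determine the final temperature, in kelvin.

T₂ ≈ 69.4 K

Along an adiabat T P^((1−γ)/γ) is constant, so T₂ = T₁ (P₂/P₁)^((γ−1)/γ).
T₂ = 213 × (25.9/424)^(0.401) = 69.39 K.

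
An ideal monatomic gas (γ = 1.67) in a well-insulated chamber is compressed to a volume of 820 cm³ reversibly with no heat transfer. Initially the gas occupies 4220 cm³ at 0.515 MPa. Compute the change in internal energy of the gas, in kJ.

P₂ = P₁(V₁/V₂)^γ = 0.515×(4220/820)^(1.67) = 7.943 MPa.
For a reversible adiabat, W_by_gas = (P₁V₁ − P₂V₂)/(γ−1).
W_by = (515000×0.00422 − 7.943×10^6×0.00082) / (0.67) = -6478 J.
Q = 0 ⇒ ΔU = −W_by = 6478 J.

ΔU ≈ 6.48 kJ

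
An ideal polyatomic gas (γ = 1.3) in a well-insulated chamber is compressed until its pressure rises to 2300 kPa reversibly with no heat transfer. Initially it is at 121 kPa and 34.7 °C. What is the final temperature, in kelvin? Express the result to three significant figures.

T₂ ≈ 607 K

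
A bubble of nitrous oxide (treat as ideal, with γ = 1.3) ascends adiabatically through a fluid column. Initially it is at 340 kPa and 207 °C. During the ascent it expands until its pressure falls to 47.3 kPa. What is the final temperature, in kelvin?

Along an adiabat T P^((1−γ)/γ) is constant, so T₂ = T₁ (P₂/P₁)^((γ−1)/γ).
T₁ = 207 °C = 480.1 K.
T₂ = 480.1 × (47.3/340)^(0.231) = 304.6 K.

T₂ ≈ 305 K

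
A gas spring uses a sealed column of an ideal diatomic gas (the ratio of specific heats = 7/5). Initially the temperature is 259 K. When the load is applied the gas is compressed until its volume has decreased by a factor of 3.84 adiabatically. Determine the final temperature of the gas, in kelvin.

For a reversible adiabat TV^(γ−1) is constant, so T₂ = T₁ (V₁/V₂)^(γ−1).
T₂ = 259 × 3.84^(2/5) = 443.6 K.

T₂ ≈ 444 K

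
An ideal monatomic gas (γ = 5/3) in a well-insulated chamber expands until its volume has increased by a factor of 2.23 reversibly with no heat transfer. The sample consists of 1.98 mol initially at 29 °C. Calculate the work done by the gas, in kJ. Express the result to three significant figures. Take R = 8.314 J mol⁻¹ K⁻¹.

For a reversible adiabat TV^(γ−1) is constant, so T₂ = T₁ (V₁/V₂)^(γ−1).
T₁ = 29 °C = 302.1 K.
T₂ = 302.1 × (1/2.23)^(2/3) = 177 K.
Q = 0, so ΔU = W_on_gas = nCᵥΔT with Cᵥ = R/(γ−1) = 12.47 J/(mol·K).
ΔU = 1.98 × 12.47 × (177 − 302.1) = -3090 J.
Work done by the gas = −ΔU = 3090 J.

W ≈ 3.09 kJ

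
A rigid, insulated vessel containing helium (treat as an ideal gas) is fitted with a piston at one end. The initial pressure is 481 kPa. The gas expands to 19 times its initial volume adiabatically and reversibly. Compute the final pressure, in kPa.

Adiabatic: P₁V₁^γ = P₂V₂^γ ⇒ P₂ = P₁ (V₁/V₂)^γ.
For a monatomic ideal gas γ = 5/3.
P₂ = 481 × (1/19)^(5/3) = 3.555 kPa.

P₂ ≈ 3.56 kPa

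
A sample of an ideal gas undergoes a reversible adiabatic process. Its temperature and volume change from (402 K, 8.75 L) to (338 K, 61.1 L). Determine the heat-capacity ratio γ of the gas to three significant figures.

γ ≈ 1.09

TV^(γ−1) = const ⇒ γ − 1 = ln(T₂/T₁) / ln(V₁/V₂).
γ = 1 + ln(338/402) / ln(8.75/61.1) = 1.089.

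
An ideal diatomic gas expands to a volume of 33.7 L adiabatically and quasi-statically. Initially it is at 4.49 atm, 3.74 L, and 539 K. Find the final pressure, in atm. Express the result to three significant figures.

P₂ ≈ 0.207 atm

Since PV^γ is constant along a reversible adiabat, P₂ = P₁ (V₁/V₂)^γ.
γ = 7/5 for a diatomic ideal gas.
P₂ = 4.49 × (3.74/33.7)^(7/5) = 0.2068 atm.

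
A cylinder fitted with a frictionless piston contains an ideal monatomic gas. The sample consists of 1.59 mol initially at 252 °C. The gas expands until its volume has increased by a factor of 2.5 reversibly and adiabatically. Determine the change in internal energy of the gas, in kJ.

For a reversible adiabat TV^(γ−1) is constant, so T₂ = T₁ (V₁/V₂)^(γ−1).
γ = 5/3 for a monatomic ideal gas, so γ−1 = 2/3.
T₁ = 252 °C = 525.1 K.
T₂ = 525.1 × (1/2.5)^(2/3) = 285.1 K.
Q = 0, so ΔU = W_on_gas = nCᵥΔT with Cᵥ = R/(γ−1) = 12.47 J/(mol·K).
ΔU = 1.59 × 12.47 × (285.1 − 525.1) = -4760 J.

ΔU ≈ -4.76 kJ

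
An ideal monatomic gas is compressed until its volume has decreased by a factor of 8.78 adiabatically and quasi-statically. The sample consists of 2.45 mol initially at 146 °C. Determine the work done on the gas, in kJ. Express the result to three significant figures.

W ≈ 41.7 kJ

For a reversible adiabat TV^(γ−1) is constant, so T₂ = T₁ (V₁/V₂)^(γ−1).
γ = 5/3 for a monatomic ideal gas, so γ−1 = 2/3.
T₁ = 146 °C = 419.1 K.
T₂ = 419.1 × 8.78^(2/3) = 1784 K.
Q = 0, so ΔU = W_on_gas = nCᵥΔT with Cᵥ = R/(γ−1) = 12.47 J/(mol·K).
ΔU = 2.45 × 12.47 × (1784 − 419.1) = 41700 J.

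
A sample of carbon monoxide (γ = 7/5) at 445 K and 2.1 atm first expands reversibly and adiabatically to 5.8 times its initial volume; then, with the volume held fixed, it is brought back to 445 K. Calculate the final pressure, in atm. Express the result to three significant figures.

Adiabatic step (PV^γ = const): P₂ = 2.1×(1/5.8)^(7/5) = 0.1792 atm; T₂ = 445×(1/5.8)^(2/5) = 220.3 K.
Isochoric: P₃ = P₂(T₃/T₂) = 0.1792 × (445/220.3) = 0.3621 atm.

P₃ ≈ 0.362 atm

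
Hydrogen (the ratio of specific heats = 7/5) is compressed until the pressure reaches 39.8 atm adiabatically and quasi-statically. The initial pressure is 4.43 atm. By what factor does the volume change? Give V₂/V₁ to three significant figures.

V₂/V₁ ≈ 0.208

From PV^γ = const, V₂/V₁ = (P₁/P₂)^(1/γ).
V₂/V₁ = (4.43/39.8)^(5/7) = 0.2084.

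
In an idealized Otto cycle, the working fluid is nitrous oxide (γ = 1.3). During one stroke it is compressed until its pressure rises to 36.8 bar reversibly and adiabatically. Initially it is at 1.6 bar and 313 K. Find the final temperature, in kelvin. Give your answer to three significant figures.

Along an adiabat T P^((1−γ)/γ) is constant, so T₂ = T₁ (P₂/P₁)^((γ−1)/γ).
T₂ = 313 × (36.8/1.6)^(0.231) = 645.3 K.

T₂ ≈ 645 K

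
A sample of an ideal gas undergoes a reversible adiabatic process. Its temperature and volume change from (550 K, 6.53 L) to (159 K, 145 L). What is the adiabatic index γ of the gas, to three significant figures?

TV^(γ−1) = const ⇒ γ − 1 = ln(T₂/T₁) / ln(V₁/V₂).
γ = 1 + ln(159/550) / ln(6.53/145) = 1.4.

γ ≈ 1.40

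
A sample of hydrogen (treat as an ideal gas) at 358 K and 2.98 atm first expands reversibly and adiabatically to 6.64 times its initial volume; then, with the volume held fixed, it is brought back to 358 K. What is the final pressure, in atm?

For a diatomic ideal gas γ = 7/5.
Adiabatic step (PV^γ = const): P₂ = 2.98×(1/6.64)^(7/5) = 0.2105 atm; T₂ = 358×(1/6.64)^(2/5) = 167.9 K.
Isochoric: P₃ = P₂(T₃/T₂) = 0.2105 × (358/167.9) = 0.4488 atm.

P₃ ≈ 0.449 atm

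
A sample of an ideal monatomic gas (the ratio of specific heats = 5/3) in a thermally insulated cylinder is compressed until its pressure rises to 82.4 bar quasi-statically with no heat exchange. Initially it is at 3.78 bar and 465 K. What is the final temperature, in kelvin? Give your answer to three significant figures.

T₂ ≈ 1600 K

Along an adiabat T P^((1−γ)/γ) is constant, so T₂ = T₁ (P₂/P₁)^((γ−1)/γ).
T₂ = 465 × (82.4/3.78)^(2/5) = 1595 K.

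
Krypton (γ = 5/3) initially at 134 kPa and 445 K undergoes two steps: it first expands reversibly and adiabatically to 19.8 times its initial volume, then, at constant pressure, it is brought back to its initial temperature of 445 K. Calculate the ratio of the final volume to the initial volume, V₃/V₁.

Adiabatic step: V₂/V₁ = 19.8; T₂ = T₁·(1/19.8)^(2/3) = 60.8 K.
Isobaric step: V₃/V₂ = T₃/T₂ = 445/60.8.
V₃/V₁ = (V₂/V₁)(V₃/V₂) = 19.8 × (445/60.8) = 144.9.

V₃/V₁ ≈ 145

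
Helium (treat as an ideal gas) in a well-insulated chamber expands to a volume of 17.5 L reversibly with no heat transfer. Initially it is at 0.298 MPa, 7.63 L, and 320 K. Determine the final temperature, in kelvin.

T₂ ≈ 184 K

Adiabatic: T₁V₁^(γ−1) = T₂V₂^(γ−1) ⇒ T₂ = T₁ (V₁/V₂)^(γ−1).
γ = 5/3 for a monatomic ideal gas.
T₂ = 320 × (7.63/17.5)^(2/3) = 184 K.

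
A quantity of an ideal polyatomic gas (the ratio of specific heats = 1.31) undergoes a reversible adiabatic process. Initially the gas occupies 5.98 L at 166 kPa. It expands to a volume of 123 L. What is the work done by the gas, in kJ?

P₂ = P₁(V₁/V₂)^γ = 166×(5.98/123)^(1.31) = 3.161 kPa.
For a reversible adiabat, W_by_gas = (P₁V₁ − P₂V₂)/(γ−1).
W_by = (166000×0.00598 − 3161×0.123) / (0.31) = 1948 J.

W ≈ 1.95 kJ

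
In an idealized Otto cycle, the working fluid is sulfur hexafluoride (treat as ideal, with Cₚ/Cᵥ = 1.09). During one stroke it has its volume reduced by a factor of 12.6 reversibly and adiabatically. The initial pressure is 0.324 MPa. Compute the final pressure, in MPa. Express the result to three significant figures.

Since PV^γ is constant along a reversible adiabat, P₂ = P₁ (V₁/V₂)^γ.
P₂ = 0.324 × 12.6^(1.09) = 5.128 MPa.

P₂ ≈ 5.13 MPa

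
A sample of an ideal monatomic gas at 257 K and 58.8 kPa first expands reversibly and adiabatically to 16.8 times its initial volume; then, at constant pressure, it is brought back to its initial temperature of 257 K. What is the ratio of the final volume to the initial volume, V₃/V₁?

V₃/V₁ ≈ 110

For a monatomic ideal gas γ = 5/3.
Adiabatic step: V₂/V₁ = 16.8; T₂ = T₁·(1/16.8)^(2/3) = 39.18 K.
Isobaric step: V₃/V₂ = T₃/T₂ = 257/39.18.
V₃/V₁ = (V₂/V₁)(V₃/V₂) = 16.8 × (257/39.18) = 110.2.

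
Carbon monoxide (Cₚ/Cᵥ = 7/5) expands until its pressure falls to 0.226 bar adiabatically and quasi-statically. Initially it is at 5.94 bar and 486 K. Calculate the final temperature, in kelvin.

Adiabatic: T₂/T₁ = (P₂/P₁)^((γ−1)/γ).
T₂ = 486 × (0.226/5.94)^(2/7) = 191 K.

T₂ ≈ 191 K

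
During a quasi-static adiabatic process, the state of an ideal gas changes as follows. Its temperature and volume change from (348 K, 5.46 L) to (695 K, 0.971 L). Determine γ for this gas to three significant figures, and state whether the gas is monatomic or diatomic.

γ ≈ 1.40; diatomic

TV^(γ−1) = const ⇒ γ − 1 = ln(T₂/T₁) / ln(V₁/V₂).
γ = 1 + ln(695/348) / ln(5.46/0.971) = 1.401.
γ ≈ 1.40 is close to 7/5, so the gas is diatomic.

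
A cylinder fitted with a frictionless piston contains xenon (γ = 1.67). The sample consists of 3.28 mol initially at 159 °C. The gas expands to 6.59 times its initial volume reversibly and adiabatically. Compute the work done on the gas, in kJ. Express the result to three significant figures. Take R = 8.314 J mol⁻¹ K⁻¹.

Adiabatic: T₁V₁^(γ−1) = T₂V₂^(γ−1) ⇒ T₂ = T₁ (V₁/V₂)^(γ−1).
T₁ = 159 °C = 432.1 K.
T₂ = 432.1 × (1/6.59)^(0.67) = 122.2 K.
Q = 0, so ΔU = W_on_gas = nCᵥΔT with Cᵥ = R/(γ−1) = 12.41 J/(mol·K).
ΔU = 3.28 × 12.41 × (122.2 − 432.1) = -12620 J.

W ≈ -12.6 kJ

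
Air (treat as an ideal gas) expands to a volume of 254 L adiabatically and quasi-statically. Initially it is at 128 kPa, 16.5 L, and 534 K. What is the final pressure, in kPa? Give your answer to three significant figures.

Since PV^γ is constant along a reversible adiabat, P₂ = P₁ (V₁/V₂)^γ.
γ = 7/5 for a diatomic ideal gas.
P₂ = 128 × (16.5/254)^(7/5) = 2.786 kPa.

P₂ ≈ 2.79 kPa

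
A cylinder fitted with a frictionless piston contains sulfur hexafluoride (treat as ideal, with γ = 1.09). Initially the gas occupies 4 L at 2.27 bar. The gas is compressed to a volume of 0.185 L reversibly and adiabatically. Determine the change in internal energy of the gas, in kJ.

P₂ = P₁(V₁/V₂)^γ = 2.27×(4/0.185)^(1.09) = 64.72 bar.
For a reversible adiabat, W_by_gas = (P₁V₁ − P₂V₂)/(γ−1).
W_by = (227000×0.004 − 6.472×10^6×0.000185) / (0.09) = -3215 J.
Q = 0 ⇒ ΔU = −W_by = 3215 J.

ΔU ≈ 3.22 kJ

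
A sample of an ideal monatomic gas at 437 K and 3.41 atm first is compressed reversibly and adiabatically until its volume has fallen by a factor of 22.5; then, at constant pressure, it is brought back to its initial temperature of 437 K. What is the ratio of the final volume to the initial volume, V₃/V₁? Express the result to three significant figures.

V₃/V₁ ≈ 0.00558

For a monatomic ideal gas γ = 5/3.
Adiabatic step: V₂/V₁ = 0.04444; T₂ = T₁·22.5^(2/3) = 3483 K.
Isobaric step: V₃/V₂ = T₃/T₂ = 437/3483.
V₃/V₁ = (V₂/V₁)(V₃/V₂) = 0.04444 × (437/3483) = 0.005577.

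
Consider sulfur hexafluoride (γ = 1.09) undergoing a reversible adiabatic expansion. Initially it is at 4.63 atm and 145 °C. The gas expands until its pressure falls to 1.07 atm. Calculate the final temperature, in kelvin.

T₂ ≈ 371 K

Adiabatic: T₂/T₁ = (P₂/P₁)^((γ−1)/γ).
T₁ = 145 °C = 418.1 K.
T₂ = 418.1 × (1.07/4.63)^(0.0826) = 370.5 K.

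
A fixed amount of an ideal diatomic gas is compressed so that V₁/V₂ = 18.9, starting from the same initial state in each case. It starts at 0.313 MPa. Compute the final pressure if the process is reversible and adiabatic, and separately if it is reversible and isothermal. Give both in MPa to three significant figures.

adiabatic: 19.2 MPa; isothermal: 5.92 MPa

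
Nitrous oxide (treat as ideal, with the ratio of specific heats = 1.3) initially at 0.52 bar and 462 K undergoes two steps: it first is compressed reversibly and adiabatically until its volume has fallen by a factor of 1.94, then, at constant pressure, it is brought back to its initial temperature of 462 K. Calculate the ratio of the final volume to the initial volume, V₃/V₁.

V₃/V₁ ≈ 0.423

Adiabatic step: V₂/V₁ = 0.5155; T₂ = T₁·1.94^(0.3) = 563.6 K.
Isobaric step: V₃/V₂ = T₃/T₂ = 462/563.6.
V₃/V₁ = (V₂/V₁)(V₃/V₂) = 0.5155 × (462/563.6) = 0.4225.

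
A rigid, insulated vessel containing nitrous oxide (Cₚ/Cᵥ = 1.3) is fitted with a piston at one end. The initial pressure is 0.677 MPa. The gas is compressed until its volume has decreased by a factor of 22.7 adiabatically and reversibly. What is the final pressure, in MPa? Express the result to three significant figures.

P₂ ≈ 39.2 MPa

Since PV^γ is constant along a reversible adiabat, P₂ = P₁ (V₁/V₂)^γ.
P₂ = 0.677 × 22.7^(1.3) = 39.21 MPa.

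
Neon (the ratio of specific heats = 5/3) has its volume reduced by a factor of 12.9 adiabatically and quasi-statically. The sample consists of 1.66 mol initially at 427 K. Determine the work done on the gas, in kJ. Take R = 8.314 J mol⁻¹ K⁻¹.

For a reversible adiabat TV^(γ−1) is constant, so T₂ = T₁ (V₁/V₂)^(γ−1).
T₂ = 427 × 12.9^(2/3) = 2349 K.
Q = 0, so ΔU = W_on_gas = nCᵥΔT with Cᵥ = R/(γ−1) = 12.47 J/(mol·K).
ΔU = 1.66 × 12.47 × (2349 − 427) = 39780 J.

W ≈ 39.8 kJ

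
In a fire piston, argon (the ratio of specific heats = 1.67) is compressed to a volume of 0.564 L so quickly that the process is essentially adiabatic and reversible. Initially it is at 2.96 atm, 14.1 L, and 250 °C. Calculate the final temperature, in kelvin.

T₂ ≈ 4520 K

Adiabatic: T₁V₁^(γ−1) = T₂V₂^(γ−1) ⇒ T₂ = T₁ (V₁/V₂)^(γ−1).
T₁ = 250 °C = 523.1 K.
T₂ = 523.1 × (14.1/0.564)^(0.67) = 4521 K.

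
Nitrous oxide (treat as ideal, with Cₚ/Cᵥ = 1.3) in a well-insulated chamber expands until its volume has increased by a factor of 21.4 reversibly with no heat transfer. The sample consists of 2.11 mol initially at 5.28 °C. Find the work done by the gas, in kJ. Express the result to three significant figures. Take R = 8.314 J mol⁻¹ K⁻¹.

For a reversible adiabat TV^(γ−1) is constant, so T₂ = T₁ (V₁/V₂)^(γ−1).
T₁ = 5.28 °C = 278.4 K.
T₂ = 278.4 × (1/21.4)^(0.3) = 111.1 K.
Q = 0, so ΔU = W_on_gas = nCᵥΔT with Cᵥ = R/(γ−1) = 27.71 J/(mol·K).
ΔU = 2.11 × 27.71 × (111.1 − 278.4) = -9786 J.
Work done by the gas = −ΔU = 9786 J.

W ≈ 9.79 kJ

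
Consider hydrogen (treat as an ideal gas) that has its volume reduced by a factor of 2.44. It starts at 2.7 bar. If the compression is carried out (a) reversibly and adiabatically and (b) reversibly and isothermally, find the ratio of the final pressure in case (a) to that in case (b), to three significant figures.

P_adiabatic / P_isothermal ≈ 1.43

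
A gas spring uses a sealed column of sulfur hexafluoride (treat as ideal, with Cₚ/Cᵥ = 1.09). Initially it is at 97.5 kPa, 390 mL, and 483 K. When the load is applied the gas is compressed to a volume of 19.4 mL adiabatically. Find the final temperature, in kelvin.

Adiabatic: T₁V₁^(γ−1) = T₂V₂^(γ−1) ⇒ T₂ = T₁ (V₁/V₂)^(γ−1).
T₂ = 483 × (390/19.4)^(0.09) = 632.8 K.

T₂ ≈ 633 K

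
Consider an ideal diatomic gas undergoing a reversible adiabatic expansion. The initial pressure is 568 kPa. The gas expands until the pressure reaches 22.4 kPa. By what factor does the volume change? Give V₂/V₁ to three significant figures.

V₂/V₁ ≈ 10.1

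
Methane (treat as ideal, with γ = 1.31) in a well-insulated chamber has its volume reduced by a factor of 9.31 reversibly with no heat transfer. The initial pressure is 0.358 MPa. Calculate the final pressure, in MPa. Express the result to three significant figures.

Adiabatic: P₁V₁^γ = P₂V₂^γ ⇒ P₂ = P₁ (V₁/V₂)^γ.
P₂ = 0.358 × 9.31^(1.31) = 6.656 MPa.

P₂ ≈ 6.66 MPa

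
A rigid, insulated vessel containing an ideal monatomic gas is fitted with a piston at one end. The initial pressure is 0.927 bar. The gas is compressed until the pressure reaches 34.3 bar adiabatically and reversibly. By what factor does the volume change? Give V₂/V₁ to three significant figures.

V₂/V₁ ≈ 0.115

From PV^γ = const, V₂/V₁ = (P₁/P₂)^(1/γ).
For a monatomic ideal gas γ = 5/3.
V₂/V₁ = (0.927/34.3)^(3/5) = 0.1146.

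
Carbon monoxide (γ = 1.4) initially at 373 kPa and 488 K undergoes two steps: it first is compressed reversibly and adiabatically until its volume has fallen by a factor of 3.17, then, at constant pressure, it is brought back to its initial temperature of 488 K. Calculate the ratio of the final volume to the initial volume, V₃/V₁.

V₃/V₁ ≈ 0.199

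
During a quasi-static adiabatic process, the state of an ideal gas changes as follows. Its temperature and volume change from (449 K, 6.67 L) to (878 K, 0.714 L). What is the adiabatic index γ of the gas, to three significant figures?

γ ≈ 1.30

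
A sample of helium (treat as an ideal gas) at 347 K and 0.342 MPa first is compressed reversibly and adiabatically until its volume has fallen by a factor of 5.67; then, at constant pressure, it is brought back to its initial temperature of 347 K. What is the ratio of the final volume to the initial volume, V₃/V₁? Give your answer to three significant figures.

For a monatomic ideal gas γ = 5/3.
Adiabatic step: V₂/V₁ = 0.1764; T₂ = T₁·5.67^(2/3) = 1103 K.
Isobaric step: V₃/V₂ = T₃/T₂ = 347/1103.
V₃/V₁ = (V₂/V₁)(V₃/V₂) = 0.1764 × (347/1103) = 0.05547.

V₃/V₁ ≈ 0.0555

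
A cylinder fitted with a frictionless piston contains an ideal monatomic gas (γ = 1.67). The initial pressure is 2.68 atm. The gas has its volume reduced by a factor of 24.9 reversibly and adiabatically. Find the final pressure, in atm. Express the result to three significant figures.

Adiabatic: P₁V₁^γ = P₂V₂^γ ⇒ P₂ = P₁ (V₁/V₂)^γ.
P₂ = 2.68 × 24.9^(1.67) = 575.2 atm.

P₂ ≈ 575 atm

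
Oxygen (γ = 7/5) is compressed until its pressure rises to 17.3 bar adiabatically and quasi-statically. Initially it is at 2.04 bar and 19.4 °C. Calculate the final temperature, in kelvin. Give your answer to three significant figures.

T₂ ≈ 539 K

Adiabatic: T₂/T₁ = (P₂/P₁)^((γ−1)/γ).
T₁ = 19.4 °C = 292.5 K.
T₂ = 292.5 × (17.3/2.04)^(2/7) = 538.8 K.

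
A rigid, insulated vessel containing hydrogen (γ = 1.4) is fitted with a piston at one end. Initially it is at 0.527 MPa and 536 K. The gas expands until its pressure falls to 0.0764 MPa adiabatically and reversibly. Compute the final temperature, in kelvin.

Along an adiabat T P^((1−γ)/γ) is constant, so T₂ = T₁ (P₂/P₁)^((γ−1)/γ).
T₂ = 536 × (0.0764/0.527)^(0.286) = 308.7 K.

T₂ ≈ 309 K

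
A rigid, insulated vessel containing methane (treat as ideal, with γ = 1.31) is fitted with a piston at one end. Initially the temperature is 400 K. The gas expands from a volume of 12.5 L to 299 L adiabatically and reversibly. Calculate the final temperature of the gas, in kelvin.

For a reversible adiabat TV^(γ−1) is constant, so T₂ = T₁ (V₁/V₂)^(γ−1).
T₂ = 400 × (12.5/299)^(0.31) = 149.5 K.

T₂ ≈ 150 K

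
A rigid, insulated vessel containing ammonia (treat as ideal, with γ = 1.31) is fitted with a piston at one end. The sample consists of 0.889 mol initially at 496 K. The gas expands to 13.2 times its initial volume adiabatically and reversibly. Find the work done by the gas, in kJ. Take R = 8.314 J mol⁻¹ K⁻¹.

For a reversible adiabat TV^(γ−1) is constant, so T₂ = T₁ (V₁/V₂)^(γ−1).
T₂ = 496 × (1/13.2)^(0.31) = 222.9 K.
Q = 0, so ΔU = W_on_gas = nCᵥΔT with Cᵥ = R/(γ−1) = 26.82 J/(mol·K).
ΔU = 0.889 × 26.82 × (222.9 − 496) = -6511 J.
Work done by the gas = −ΔU = 6511 J.

W ≈ 6.51 kJ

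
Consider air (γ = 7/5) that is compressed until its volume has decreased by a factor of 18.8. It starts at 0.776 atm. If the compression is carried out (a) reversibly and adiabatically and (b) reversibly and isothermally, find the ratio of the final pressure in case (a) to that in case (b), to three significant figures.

P_adiabatic / P_isothermal ≈ 3.23

Isothermal: P_b = P₁(V₁/V₂) = 0.776×18.8.
Adiabatic: P_a = P₁(V₁/V₂)^γ = 0.776×18.8^(7/5).
P_a/P_b = (V₁/V₂)^(γ−1) = 18.8^(2/5) = 3.233.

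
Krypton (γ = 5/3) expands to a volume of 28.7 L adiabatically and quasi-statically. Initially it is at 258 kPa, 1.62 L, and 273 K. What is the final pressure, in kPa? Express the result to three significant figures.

P₂ ≈ 2.14 kPa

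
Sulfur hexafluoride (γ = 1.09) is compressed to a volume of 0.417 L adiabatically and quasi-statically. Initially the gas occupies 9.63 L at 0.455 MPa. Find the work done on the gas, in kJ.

W ≈ 15.9 kJ

P₂ = P₁(V₁/V₂)^γ = 0.455×(9.63/0.417)^(1.09) = 13.94 MPa.
For a reversible adiabat, W_by_gas = (P₁V₁ − P₂V₂)/(γ−1).
W_by = (455000×0.00963 − 1.394×10^7×0.000417) / (0.09) = -15900 J.
W_on_gas = −W_by = 15900 J.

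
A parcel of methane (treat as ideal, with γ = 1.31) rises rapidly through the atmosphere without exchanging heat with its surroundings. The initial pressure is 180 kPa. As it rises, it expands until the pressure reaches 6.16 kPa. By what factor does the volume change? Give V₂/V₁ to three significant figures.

From PV^γ = const, V₂/V₁ = (P₁/P₂)^(1/γ).
V₂/V₁ = (180/6.16)^(0.763) = 13.15.

V₂/V₁ ≈ 13.1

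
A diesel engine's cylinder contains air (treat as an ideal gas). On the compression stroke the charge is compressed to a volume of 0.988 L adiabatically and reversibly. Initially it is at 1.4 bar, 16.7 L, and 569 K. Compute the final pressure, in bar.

Since PV^γ is constant along a reversible adiabat, P₂ = P₁ (V₁/V₂)^γ.
γ = 7/5 for a diatomic ideal gas.
P₂ = 1.4 × (16.7/0.988)^(7/5) = 73.33 bar.

P₂ ≈ 73.3 bar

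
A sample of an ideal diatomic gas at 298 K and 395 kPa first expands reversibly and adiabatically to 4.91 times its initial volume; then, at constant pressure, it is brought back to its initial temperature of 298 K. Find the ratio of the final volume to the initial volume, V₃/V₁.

V₃/V₁ ≈ 9.28

For a diatomic ideal gas γ = 7/5.
Adiabatic step: V₂/V₁ = 4.91; T₂ = T₁·(1/4.91)^(2/5) = 157.7 K.
Isobaric step: V₃/V₂ = T₃/T₂ = 298/157.7.
V₃/V₁ = (V₂/V₁)(V₃/V₂) = 4.91 × (298/157.7) = 9.279.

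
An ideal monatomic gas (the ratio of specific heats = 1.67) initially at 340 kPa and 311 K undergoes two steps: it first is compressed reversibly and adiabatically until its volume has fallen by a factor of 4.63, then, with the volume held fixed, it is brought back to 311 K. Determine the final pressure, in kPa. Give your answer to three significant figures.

P₃ ≈ 1570 kPa

Adiabatic step (PV^γ = const): P₂ = 340×4.63^(1.67) = 4395 kPa; T₂ = 311×4.63^(0.67) = 868.4 K.
Isochoric: P₃ = P₂(T₃/T₂) = 4395 × (311/868.4) = 1574 kPa.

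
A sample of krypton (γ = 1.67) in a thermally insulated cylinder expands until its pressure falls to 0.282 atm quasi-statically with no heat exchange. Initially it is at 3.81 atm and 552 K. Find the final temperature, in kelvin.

T₂ ≈ 194 K

Along an adiabat T P^((1−γ)/γ) is constant, so T₂ = T₁ (P₂/P₁)^((γ−1)/γ).
T₂ = 552 × (0.282/3.81)^(0.401) = 194.2 K.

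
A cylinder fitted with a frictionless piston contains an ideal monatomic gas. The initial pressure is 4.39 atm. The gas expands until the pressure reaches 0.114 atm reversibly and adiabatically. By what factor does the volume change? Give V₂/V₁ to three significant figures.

From PV^γ = const, V₂/V₁ = (P₁/P₂)^(1/γ).
For a monatomic ideal gas γ = 5/3.
V₂/V₁ = (4.39/0.114)^(3/5) = 8.94.

V₂/V₁ ≈ 8.94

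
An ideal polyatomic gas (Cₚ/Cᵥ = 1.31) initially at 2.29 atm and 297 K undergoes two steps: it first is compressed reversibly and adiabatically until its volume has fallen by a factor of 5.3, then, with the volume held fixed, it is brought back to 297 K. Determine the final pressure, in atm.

P₃ ≈ 12.1 atm

Adiabatic step (PV^γ = const): P₂ = 2.29×5.3^(1.31) = 20.35 atm; T₂ = 297×5.3^(0.31) = 498.1 K.
Isochoric: P₃ = P₂(T₃/T₂) = 20.35 × (297/498.1) = 12.14 atm.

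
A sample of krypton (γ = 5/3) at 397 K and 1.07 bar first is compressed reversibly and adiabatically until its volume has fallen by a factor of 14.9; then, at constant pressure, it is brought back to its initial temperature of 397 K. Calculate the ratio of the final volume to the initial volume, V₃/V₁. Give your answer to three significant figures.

Adiabatic step: V₂/V₁ = 0.06711; T₂ = T₁·14.9^(2/3) = 2404 K.
Isobaric step: V₃/V₂ = T₃/T₂ = 397/2404.
V₃/V₁ = (V₂/V₁)(V₃/V₂) = 0.06711 × (397/2404) = 0.01108.

V₃/V₁ ≈ 0.0111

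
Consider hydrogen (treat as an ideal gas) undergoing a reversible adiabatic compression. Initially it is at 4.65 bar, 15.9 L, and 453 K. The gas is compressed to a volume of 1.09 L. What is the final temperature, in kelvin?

T₂ ≈ 1320 K

Adiabatic: T₁V₁^(γ−1) = T₂V₂^(γ−1) ⇒ T₂ = T₁ (V₁/V₂)^(γ−1).
γ = 7/5 for a diatomic ideal gas.
T₂ = 453 × (15.9/1.09)^(2/5) = 1323 K.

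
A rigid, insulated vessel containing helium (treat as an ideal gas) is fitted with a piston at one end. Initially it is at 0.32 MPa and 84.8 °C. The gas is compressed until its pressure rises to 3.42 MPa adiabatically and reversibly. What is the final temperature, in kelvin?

T₂ ≈ 923 K

Adiabatic: T₂/T₁ = (P₂/P₁)^((γ−1)/γ).
For a monatomic ideal gas γ = 5/3, so (γ−1)/γ = 2/5.
T₁ = 84.8 °C = 357.9 K.
T₂ = 357.9 × (3.42/0.32)^(2/5) = 923.4 K.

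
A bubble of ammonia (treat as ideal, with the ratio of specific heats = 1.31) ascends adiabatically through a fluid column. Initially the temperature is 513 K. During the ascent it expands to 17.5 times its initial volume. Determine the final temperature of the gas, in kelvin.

For a reversible adiabat TV^(γ−1) is constant, so T₂ = T₁ (V₁/V₂)^(γ−1).
T₂ = 513 × (1/17.5)^(0.31) = 211.2 K.

T₂ ≈ 211 K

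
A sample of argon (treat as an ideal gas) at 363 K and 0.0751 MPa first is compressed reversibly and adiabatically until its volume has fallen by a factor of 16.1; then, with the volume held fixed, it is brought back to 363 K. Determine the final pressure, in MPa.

P₃ ≈ 1.21 MPa

For a monatomic ideal gas γ = 5/3.
Adiabatic step (PV^γ = const): P₂ = 0.0751×16.1^(5/3) = 7.709 MPa; T₂ = 363×16.1^(2/3) = 2315 K.
Isochoric: P₃ = P₂(T₃/T₂) = 7.709 × (363/2315) = 1.209 MPa.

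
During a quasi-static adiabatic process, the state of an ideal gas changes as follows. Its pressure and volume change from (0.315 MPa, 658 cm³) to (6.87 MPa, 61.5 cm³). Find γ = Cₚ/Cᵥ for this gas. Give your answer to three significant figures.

γ ≈ 1.30

PV^γ = const ⇒ γ = ln(P₂/P₁) / ln(V₁/V₂).
γ = ln(6.87/0.315) / ln(658/61.5) = 1.3.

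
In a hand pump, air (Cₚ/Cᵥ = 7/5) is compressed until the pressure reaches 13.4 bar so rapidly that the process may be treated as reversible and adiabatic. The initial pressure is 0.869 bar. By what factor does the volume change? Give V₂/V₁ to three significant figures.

From PV^γ = const, V₂/V₁ = (P₁/P₂)^(1/γ).
V₂/V₁ = (0.869/13.4)^(5/7) = 0.1417.

V₂/V₁ ≈ 0.142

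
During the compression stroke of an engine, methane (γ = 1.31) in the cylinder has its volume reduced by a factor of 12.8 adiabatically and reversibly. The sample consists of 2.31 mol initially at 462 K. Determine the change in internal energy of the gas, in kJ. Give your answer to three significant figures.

ΔU ≈ 34.5 kJ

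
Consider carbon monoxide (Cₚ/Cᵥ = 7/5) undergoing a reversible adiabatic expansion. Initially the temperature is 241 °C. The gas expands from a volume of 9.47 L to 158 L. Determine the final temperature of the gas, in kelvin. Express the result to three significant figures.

Adiabatic: T₁V₁^(γ−1) = T₂V₂^(γ−1) ⇒ T₂ = T₁ (V₁/V₂)^(γ−1).
T₁ = 241 °C = 514.1 K.
T₂ = 514.1 × (9.47/158)^(2/5) = 166.8 K.

T₂ ≈ 167 K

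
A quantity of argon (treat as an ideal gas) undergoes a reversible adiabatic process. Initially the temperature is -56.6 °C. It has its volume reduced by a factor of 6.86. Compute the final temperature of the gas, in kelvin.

T₂ ≈ 782 K

Adiabatic: T₁V₁^(γ−1) = T₂V₂^(γ−1) ⇒ T₂ = T₁ (V₁/V₂)^(γ−1).
For a monatomic ideal gas γ = 5/3, so γ−1 = 2/3.
T₁ = -56.6 °C = 216.5 K.
T₂ = 216.5 × 6.86^(2/3) = 781.8 K.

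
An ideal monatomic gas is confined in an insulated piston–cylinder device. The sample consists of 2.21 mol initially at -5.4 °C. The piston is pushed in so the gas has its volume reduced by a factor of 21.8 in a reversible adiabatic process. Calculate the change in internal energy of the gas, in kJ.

ΔU ≈ 50.2 kJ

Adiabatic: T₁V₁^(γ−1) = T₂V₂^(γ−1) ⇒ T₂ = T₁ (V₁/V₂)^(γ−1).
γ = 5/3 for a monatomic ideal gas, so γ−1 = 2/3.
T₁ = -5.4 °C = 267.8 K.
T₂ = 267.8 × 21.8^(2/3) = 2089 K.
Q = 0, so ΔU = W_on_gas = nCᵥΔT with Cᵥ = R/(γ−1) = 12.47 J/(mol·K).
ΔU = 2.21 × 12.47 × (2089 − 267.8) = 50210 J.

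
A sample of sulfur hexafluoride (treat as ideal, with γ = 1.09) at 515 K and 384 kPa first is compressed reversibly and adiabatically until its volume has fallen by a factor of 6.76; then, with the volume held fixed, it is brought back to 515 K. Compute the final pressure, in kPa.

Adiabatic step (PV^γ = const): P₂ = 384×6.76^(1.09) = 3083 kPa; T₂ = 515×6.76^(0.09) = 611.6 K.
Isochoric: P₃ = P₂(T₃/T₂) = 3083 × (515/611.6) = 2596 kPa.

P₃ ≈ 2600 kPa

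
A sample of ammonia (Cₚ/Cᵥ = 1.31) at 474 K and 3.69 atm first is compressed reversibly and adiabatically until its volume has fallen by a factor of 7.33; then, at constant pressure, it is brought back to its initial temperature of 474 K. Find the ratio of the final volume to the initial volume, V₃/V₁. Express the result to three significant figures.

V₃/V₁ ≈ 0.0736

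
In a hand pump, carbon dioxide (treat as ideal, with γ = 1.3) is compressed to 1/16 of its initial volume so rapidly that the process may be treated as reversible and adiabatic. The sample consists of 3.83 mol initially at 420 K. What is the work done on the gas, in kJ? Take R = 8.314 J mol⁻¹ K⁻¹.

Adiabatic: T₁V₁^(γ−1) = T₂V₂^(γ−1) ⇒ T₂ = T₁ (V₁/V₂)^(γ−1).
T₂ = 420 × 16^(0.3) = 964.9 K.
Q = 0, so ΔU = W_on_gas = nCᵥΔT with Cᵥ = R/(γ−1) = 27.71 J/(mol·K).
ΔU = 3.83 × 27.71 × (964.9 − 420) = 57840 J.

W ≈ 57.8 kJ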